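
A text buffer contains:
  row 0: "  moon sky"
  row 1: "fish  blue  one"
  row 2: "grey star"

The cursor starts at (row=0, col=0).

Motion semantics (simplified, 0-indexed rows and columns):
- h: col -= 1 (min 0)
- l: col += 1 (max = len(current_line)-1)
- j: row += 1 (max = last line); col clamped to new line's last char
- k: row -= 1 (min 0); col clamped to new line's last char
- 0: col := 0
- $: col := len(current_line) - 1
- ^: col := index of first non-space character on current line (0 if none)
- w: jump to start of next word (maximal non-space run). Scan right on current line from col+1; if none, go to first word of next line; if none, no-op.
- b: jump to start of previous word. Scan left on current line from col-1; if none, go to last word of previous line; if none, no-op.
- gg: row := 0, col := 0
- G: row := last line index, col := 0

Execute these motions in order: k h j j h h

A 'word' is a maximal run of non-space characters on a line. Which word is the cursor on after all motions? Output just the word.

After 1 (k): row=0 col=0 char='_'
After 2 (h): row=0 col=0 char='_'
After 3 (j): row=1 col=0 char='f'
After 4 (j): row=2 col=0 char='g'
After 5 (h): row=2 col=0 char='g'
After 6 (h): row=2 col=0 char='g'

Answer: grey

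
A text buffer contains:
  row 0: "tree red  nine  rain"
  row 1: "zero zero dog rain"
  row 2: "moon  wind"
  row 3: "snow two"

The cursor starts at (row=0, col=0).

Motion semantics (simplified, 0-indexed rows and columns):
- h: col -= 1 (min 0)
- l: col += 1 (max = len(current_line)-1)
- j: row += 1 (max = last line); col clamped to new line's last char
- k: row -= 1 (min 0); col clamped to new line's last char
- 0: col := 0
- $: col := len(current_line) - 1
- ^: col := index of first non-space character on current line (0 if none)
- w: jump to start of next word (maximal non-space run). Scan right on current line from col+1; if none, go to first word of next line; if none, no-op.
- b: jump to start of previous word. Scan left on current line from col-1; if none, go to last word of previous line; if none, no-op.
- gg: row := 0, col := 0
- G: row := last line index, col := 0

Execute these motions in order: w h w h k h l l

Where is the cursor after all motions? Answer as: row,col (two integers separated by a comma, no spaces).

After 1 (w): row=0 col=5 char='r'
After 2 (h): row=0 col=4 char='_'
After 3 (w): row=0 col=5 char='r'
After 4 (h): row=0 col=4 char='_'
After 5 (k): row=0 col=4 char='_'
After 6 (h): row=0 col=3 char='e'
After 7 (l): row=0 col=4 char='_'
After 8 (l): row=0 col=5 char='r'

Answer: 0,5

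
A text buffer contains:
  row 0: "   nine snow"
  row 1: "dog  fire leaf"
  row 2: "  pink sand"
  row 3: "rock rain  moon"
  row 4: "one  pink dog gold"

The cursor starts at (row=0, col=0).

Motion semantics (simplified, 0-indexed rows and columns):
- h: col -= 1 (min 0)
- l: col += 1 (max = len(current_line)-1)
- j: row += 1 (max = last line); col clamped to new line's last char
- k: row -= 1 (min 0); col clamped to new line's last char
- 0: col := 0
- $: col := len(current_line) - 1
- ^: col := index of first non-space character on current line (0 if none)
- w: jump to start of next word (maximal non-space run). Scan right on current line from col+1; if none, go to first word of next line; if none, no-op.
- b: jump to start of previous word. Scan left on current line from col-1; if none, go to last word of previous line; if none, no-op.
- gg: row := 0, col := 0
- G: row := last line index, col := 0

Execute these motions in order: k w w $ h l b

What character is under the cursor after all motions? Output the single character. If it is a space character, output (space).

After 1 (k): row=0 col=0 char='_'
After 2 (w): row=0 col=3 char='n'
After 3 (w): row=0 col=8 char='s'
After 4 ($): row=0 col=11 char='w'
After 5 (h): row=0 col=10 char='o'
After 6 (l): row=0 col=11 char='w'
After 7 (b): row=0 col=8 char='s'

Answer: s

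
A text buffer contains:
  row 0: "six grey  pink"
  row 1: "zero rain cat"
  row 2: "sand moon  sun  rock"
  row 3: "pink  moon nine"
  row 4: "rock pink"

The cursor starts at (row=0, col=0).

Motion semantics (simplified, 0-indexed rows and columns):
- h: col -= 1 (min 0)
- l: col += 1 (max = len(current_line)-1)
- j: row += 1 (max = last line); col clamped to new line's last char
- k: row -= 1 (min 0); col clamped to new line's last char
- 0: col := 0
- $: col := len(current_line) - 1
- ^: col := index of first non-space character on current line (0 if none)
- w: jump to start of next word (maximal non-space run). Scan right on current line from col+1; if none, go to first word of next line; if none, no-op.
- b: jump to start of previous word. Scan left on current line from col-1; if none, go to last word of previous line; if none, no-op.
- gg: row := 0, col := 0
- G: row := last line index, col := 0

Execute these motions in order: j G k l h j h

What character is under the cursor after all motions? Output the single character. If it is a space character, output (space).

Answer: r

Derivation:
After 1 (j): row=1 col=0 char='z'
After 2 (G): row=4 col=0 char='r'
After 3 (k): row=3 col=0 char='p'
After 4 (l): row=3 col=1 char='i'
After 5 (h): row=3 col=0 char='p'
After 6 (j): row=4 col=0 char='r'
After 7 (h): row=4 col=0 char='r'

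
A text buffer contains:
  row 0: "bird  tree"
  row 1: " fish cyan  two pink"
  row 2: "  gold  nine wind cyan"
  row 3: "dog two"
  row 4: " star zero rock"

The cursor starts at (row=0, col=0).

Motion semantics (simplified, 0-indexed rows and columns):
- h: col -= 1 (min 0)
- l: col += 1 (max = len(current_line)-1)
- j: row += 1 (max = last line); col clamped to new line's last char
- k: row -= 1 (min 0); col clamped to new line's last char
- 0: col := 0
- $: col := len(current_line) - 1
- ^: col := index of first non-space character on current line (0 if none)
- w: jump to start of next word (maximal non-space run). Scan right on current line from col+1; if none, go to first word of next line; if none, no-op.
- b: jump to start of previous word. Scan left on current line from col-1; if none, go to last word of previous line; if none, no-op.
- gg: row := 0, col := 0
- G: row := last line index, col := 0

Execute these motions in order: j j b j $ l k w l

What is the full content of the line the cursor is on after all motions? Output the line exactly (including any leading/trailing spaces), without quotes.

After 1 (j): row=1 col=0 char='_'
After 2 (j): row=2 col=0 char='_'
After 3 (b): row=1 col=16 char='p'
After 4 (j): row=2 col=16 char='d'
After 5 ($): row=2 col=21 char='n'
After 6 (l): row=2 col=21 char='n'
After 7 (k): row=1 col=19 char='k'
After 8 (w): row=2 col=2 char='g'
After 9 (l): row=2 col=3 char='o'

Answer:   gold  nine wind cyan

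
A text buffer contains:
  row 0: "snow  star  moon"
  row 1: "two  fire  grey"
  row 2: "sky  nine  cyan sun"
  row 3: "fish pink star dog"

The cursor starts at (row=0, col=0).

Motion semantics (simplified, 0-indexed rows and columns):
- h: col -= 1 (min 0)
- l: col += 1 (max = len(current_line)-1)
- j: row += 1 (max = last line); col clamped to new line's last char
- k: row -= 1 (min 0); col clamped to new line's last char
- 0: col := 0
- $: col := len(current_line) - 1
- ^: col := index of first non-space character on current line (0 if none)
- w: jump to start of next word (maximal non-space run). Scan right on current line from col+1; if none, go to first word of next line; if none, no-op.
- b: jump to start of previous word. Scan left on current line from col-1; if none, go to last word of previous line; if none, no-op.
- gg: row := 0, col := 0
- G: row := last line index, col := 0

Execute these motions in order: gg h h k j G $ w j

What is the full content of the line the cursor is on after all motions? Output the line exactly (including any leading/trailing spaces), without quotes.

After 1 (gg): row=0 col=0 char='s'
After 2 (h): row=0 col=0 char='s'
After 3 (h): row=0 col=0 char='s'
After 4 (k): row=0 col=0 char='s'
After 5 (j): row=1 col=0 char='t'
After 6 (G): row=3 col=0 char='f'
After 7 ($): row=3 col=17 char='g'
After 8 (w): row=3 col=17 char='g'
After 9 (j): row=3 col=17 char='g'

Answer: fish pink star dog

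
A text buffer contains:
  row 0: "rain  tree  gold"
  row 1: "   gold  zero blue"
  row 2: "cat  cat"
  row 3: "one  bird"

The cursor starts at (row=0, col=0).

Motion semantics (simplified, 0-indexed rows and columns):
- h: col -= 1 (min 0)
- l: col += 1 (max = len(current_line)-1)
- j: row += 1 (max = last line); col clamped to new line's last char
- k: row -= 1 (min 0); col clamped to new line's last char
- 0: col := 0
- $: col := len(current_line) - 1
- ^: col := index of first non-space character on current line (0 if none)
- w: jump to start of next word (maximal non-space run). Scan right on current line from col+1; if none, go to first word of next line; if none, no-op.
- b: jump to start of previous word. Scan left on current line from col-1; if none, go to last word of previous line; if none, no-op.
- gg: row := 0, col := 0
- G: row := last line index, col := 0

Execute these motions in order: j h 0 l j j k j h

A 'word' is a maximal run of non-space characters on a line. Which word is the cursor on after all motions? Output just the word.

Answer: one

Derivation:
After 1 (j): row=1 col=0 char='_'
After 2 (h): row=1 col=0 char='_'
After 3 (0): row=1 col=0 char='_'
After 4 (l): row=1 col=1 char='_'
After 5 (j): row=2 col=1 char='a'
After 6 (j): row=3 col=1 char='n'
After 7 (k): row=2 col=1 char='a'
After 8 (j): row=3 col=1 char='n'
After 9 (h): row=3 col=0 char='o'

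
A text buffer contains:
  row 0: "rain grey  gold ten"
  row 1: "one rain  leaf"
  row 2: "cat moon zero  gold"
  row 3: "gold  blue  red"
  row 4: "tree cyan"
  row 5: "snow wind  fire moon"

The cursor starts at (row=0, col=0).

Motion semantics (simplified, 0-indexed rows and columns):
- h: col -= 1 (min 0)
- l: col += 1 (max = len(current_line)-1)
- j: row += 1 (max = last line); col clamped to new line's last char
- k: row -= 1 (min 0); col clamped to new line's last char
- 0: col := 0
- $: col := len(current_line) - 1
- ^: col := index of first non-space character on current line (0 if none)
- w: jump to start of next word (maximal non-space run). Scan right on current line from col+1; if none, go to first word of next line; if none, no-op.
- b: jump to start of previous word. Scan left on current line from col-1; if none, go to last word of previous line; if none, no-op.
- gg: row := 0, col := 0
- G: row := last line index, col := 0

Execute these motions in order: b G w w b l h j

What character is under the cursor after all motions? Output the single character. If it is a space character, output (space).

After 1 (b): row=0 col=0 char='r'
After 2 (G): row=5 col=0 char='s'
After 3 (w): row=5 col=5 char='w'
After 4 (w): row=5 col=11 char='f'
After 5 (b): row=5 col=5 char='w'
After 6 (l): row=5 col=6 char='i'
After 7 (h): row=5 col=5 char='w'
After 8 (j): row=5 col=5 char='w'

Answer: w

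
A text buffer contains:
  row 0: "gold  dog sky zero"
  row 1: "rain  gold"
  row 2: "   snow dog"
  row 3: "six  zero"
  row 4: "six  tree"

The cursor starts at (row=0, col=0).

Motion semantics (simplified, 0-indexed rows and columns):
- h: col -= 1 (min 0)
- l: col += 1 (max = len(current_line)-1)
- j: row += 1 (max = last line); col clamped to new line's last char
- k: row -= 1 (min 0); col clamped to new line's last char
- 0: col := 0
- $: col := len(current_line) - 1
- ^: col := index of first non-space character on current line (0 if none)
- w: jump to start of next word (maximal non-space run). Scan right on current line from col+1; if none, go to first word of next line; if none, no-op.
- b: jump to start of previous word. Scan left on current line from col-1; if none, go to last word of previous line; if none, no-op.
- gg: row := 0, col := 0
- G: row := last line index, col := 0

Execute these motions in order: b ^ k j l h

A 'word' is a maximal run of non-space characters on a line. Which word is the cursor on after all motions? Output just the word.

After 1 (b): row=0 col=0 char='g'
After 2 (^): row=0 col=0 char='g'
After 3 (k): row=0 col=0 char='g'
After 4 (j): row=1 col=0 char='r'
After 5 (l): row=1 col=1 char='a'
After 6 (h): row=1 col=0 char='r'

Answer: rain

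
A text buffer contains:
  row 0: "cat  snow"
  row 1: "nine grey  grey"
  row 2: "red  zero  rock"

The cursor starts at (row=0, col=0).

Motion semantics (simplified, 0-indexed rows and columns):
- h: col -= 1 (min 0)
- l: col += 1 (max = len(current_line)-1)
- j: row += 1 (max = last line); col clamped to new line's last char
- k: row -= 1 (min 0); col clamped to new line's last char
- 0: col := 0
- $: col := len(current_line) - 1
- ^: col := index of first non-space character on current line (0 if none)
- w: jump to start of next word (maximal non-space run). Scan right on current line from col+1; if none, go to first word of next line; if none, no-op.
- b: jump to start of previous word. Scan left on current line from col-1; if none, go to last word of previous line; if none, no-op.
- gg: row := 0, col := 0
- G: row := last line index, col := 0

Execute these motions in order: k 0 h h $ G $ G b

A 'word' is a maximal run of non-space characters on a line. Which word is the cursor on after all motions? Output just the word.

Answer: grey

Derivation:
After 1 (k): row=0 col=0 char='c'
After 2 (0): row=0 col=0 char='c'
After 3 (h): row=0 col=0 char='c'
After 4 (h): row=0 col=0 char='c'
After 5 ($): row=0 col=8 char='w'
After 6 (G): row=2 col=0 char='r'
After 7 ($): row=2 col=14 char='k'
After 8 (G): row=2 col=0 char='r'
After 9 (b): row=1 col=11 char='g'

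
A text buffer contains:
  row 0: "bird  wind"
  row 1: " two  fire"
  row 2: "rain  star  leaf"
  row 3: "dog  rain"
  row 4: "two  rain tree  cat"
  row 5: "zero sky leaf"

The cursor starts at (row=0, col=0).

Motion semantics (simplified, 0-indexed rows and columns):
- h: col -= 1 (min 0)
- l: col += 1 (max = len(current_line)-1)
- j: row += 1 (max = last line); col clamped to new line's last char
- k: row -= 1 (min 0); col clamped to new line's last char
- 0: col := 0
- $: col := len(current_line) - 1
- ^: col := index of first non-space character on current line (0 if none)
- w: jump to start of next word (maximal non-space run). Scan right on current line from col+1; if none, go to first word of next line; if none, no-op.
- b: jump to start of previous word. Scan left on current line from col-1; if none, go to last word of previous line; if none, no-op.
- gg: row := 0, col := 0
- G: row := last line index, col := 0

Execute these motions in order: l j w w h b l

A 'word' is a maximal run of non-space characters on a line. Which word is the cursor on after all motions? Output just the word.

Answer: fire

Derivation:
After 1 (l): row=0 col=1 char='i'
After 2 (j): row=1 col=1 char='t'
After 3 (w): row=1 col=6 char='f'
After 4 (w): row=2 col=0 char='r'
After 5 (h): row=2 col=0 char='r'
After 6 (b): row=1 col=6 char='f'
After 7 (l): row=1 col=7 char='i'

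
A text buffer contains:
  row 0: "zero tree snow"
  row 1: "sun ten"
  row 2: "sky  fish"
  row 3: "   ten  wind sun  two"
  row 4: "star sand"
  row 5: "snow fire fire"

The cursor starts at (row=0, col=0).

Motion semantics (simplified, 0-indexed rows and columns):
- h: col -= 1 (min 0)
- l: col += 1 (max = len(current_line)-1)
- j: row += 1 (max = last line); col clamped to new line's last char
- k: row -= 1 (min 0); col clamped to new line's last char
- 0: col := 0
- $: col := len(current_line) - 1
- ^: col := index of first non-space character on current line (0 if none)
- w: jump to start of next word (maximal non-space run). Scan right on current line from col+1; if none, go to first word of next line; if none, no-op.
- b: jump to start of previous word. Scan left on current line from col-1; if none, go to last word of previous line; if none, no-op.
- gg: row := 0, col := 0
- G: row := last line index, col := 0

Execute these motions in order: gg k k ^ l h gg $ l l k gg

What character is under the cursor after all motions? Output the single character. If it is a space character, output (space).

Answer: z

Derivation:
After 1 (gg): row=0 col=0 char='z'
After 2 (k): row=0 col=0 char='z'
After 3 (k): row=0 col=0 char='z'
After 4 (^): row=0 col=0 char='z'
After 5 (l): row=0 col=1 char='e'
After 6 (h): row=0 col=0 char='z'
After 7 (gg): row=0 col=0 char='z'
After 8 ($): row=0 col=13 char='w'
After 9 (l): row=0 col=13 char='w'
After 10 (l): row=0 col=13 char='w'
After 11 (k): row=0 col=13 char='w'
After 12 (gg): row=0 col=0 char='z'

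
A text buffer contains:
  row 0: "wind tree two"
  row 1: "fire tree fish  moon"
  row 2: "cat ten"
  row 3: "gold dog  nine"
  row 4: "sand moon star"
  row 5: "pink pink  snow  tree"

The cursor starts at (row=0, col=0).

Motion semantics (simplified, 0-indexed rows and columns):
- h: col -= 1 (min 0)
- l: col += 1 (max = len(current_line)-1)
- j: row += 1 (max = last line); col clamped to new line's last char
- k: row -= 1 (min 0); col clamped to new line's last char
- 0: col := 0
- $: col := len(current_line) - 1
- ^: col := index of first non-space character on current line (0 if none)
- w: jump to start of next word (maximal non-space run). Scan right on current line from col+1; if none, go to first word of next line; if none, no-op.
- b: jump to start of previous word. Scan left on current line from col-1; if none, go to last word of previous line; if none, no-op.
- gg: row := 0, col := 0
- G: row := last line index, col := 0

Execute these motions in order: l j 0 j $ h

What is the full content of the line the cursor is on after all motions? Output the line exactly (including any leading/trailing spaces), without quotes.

After 1 (l): row=0 col=1 char='i'
After 2 (j): row=1 col=1 char='i'
After 3 (0): row=1 col=0 char='f'
After 4 (j): row=2 col=0 char='c'
After 5 ($): row=2 col=6 char='n'
After 6 (h): row=2 col=5 char='e'

Answer: cat ten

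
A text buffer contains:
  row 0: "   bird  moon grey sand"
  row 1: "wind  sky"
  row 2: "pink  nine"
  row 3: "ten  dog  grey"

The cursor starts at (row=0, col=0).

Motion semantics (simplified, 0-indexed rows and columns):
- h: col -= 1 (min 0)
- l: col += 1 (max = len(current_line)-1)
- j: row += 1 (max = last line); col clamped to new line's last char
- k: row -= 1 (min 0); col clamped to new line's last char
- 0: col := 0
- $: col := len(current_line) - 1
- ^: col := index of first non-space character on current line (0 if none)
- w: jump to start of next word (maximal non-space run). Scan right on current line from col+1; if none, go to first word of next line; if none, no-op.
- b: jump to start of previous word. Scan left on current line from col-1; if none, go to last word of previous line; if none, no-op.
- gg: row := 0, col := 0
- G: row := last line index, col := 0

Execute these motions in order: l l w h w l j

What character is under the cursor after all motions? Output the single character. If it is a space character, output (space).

Answer: (space)

Derivation:
After 1 (l): row=0 col=1 char='_'
After 2 (l): row=0 col=2 char='_'
After 3 (w): row=0 col=3 char='b'
After 4 (h): row=0 col=2 char='_'
After 5 (w): row=0 col=3 char='b'
After 6 (l): row=0 col=4 char='i'
After 7 (j): row=1 col=4 char='_'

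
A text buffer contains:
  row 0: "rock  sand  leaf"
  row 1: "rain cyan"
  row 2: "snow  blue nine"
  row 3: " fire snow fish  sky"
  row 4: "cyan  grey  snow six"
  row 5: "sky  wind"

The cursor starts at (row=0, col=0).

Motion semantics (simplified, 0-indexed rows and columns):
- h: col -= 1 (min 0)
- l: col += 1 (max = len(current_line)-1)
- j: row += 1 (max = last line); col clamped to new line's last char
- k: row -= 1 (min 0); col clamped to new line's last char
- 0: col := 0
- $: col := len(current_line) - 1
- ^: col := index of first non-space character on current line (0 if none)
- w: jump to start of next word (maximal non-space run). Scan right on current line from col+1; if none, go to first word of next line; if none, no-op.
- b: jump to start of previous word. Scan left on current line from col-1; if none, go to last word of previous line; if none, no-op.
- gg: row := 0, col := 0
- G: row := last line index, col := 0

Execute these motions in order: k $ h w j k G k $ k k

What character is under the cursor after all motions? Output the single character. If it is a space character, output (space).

Answer: e

Derivation:
After 1 (k): row=0 col=0 char='r'
After 2 ($): row=0 col=15 char='f'
After 3 (h): row=0 col=14 char='a'
After 4 (w): row=1 col=0 char='r'
After 5 (j): row=2 col=0 char='s'
After 6 (k): row=1 col=0 char='r'
After 7 (G): row=5 col=0 char='s'
After 8 (k): row=4 col=0 char='c'
After 9 ($): row=4 col=19 char='x'
After 10 (k): row=3 col=19 char='y'
After 11 (k): row=2 col=14 char='e'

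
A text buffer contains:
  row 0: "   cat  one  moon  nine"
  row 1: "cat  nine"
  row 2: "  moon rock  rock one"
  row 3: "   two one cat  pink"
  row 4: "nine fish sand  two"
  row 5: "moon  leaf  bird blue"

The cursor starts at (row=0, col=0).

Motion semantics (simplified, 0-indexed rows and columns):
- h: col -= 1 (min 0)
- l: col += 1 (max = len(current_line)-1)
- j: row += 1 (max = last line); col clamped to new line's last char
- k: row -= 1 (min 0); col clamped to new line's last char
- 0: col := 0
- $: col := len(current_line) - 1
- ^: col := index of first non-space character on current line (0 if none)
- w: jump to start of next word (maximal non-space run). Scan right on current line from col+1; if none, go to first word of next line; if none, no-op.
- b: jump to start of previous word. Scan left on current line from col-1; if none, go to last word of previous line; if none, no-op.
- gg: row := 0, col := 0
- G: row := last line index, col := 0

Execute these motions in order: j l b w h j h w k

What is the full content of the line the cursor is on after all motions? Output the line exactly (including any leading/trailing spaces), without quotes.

After 1 (j): row=1 col=0 char='c'
After 2 (l): row=1 col=1 char='a'
After 3 (b): row=1 col=0 char='c'
After 4 (w): row=1 col=5 char='n'
After 5 (h): row=1 col=4 char='_'
After 6 (j): row=2 col=4 char='o'
After 7 (h): row=2 col=3 char='o'
After 8 (w): row=2 col=7 char='r'
After 9 (k): row=1 col=7 char='n'

Answer: cat  nine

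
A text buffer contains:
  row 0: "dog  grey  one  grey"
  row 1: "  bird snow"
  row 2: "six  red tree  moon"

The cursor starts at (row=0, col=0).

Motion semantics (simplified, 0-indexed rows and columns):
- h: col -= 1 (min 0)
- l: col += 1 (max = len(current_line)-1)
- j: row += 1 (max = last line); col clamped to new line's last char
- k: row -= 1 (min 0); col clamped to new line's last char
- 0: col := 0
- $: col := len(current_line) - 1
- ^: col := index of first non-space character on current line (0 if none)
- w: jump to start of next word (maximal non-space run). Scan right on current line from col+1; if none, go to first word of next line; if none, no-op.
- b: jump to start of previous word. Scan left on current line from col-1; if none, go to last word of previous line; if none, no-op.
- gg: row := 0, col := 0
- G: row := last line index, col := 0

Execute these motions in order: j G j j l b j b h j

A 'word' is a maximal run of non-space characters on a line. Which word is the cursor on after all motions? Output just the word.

After 1 (j): row=1 col=0 char='_'
After 2 (G): row=2 col=0 char='s'
After 3 (j): row=2 col=0 char='s'
After 4 (j): row=2 col=0 char='s'
After 5 (l): row=2 col=1 char='i'
After 6 (b): row=2 col=0 char='s'
After 7 (j): row=2 col=0 char='s'
After 8 (b): row=1 col=7 char='s'
After 9 (h): row=1 col=6 char='_'
After 10 (j): row=2 col=6 char='e'

Answer: red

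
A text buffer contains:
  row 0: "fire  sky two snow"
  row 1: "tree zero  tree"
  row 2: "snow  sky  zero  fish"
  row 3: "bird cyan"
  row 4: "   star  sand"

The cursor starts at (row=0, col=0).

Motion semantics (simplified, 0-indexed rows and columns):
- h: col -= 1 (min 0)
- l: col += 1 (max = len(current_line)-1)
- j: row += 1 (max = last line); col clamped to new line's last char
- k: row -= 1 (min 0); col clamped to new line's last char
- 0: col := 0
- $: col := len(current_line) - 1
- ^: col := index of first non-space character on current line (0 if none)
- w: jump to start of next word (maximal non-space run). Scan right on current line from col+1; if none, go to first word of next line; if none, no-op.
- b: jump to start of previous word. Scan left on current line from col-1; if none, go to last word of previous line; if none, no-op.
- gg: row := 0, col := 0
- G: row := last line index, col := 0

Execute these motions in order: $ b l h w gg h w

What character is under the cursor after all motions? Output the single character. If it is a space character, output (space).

After 1 ($): row=0 col=17 char='w'
After 2 (b): row=0 col=14 char='s'
After 3 (l): row=0 col=15 char='n'
After 4 (h): row=0 col=14 char='s'
After 5 (w): row=1 col=0 char='t'
After 6 (gg): row=0 col=0 char='f'
After 7 (h): row=0 col=0 char='f'
After 8 (w): row=0 col=6 char='s'

Answer: s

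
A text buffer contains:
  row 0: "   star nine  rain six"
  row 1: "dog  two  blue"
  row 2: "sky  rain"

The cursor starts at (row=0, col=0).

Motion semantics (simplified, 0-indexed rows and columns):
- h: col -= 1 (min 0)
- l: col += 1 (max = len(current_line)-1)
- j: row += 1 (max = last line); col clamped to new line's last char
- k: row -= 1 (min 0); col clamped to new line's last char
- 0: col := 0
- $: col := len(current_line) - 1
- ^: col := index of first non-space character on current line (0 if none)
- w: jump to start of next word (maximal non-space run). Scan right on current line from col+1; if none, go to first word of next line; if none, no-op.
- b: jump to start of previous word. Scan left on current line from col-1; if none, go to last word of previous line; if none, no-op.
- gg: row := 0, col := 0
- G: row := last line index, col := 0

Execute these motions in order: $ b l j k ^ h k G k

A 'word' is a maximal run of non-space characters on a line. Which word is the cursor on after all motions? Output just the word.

Answer: dog

Derivation:
After 1 ($): row=0 col=21 char='x'
After 2 (b): row=0 col=19 char='s'
After 3 (l): row=0 col=20 char='i'
After 4 (j): row=1 col=13 char='e'
After 5 (k): row=0 col=13 char='_'
After 6 (^): row=0 col=3 char='s'
After 7 (h): row=0 col=2 char='_'
After 8 (k): row=0 col=2 char='_'
After 9 (G): row=2 col=0 char='s'
After 10 (k): row=1 col=0 char='d'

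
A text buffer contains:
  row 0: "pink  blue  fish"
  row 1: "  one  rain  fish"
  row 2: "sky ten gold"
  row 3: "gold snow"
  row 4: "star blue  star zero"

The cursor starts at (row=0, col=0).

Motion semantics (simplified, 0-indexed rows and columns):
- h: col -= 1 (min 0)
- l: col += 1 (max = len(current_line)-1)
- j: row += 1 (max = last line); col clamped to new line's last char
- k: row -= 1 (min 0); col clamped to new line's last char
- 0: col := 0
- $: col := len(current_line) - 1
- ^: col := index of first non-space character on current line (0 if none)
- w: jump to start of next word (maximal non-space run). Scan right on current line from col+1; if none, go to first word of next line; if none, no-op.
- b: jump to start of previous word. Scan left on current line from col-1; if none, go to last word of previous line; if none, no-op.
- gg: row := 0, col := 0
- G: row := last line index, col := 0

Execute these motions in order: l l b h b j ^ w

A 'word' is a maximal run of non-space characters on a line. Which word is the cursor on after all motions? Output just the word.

After 1 (l): row=0 col=1 char='i'
After 2 (l): row=0 col=2 char='n'
After 3 (b): row=0 col=0 char='p'
After 4 (h): row=0 col=0 char='p'
After 5 (b): row=0 col=0 char='p'
After 6 (j): row=1 col=0 char='_'
After 7 (^): row=1 col=2 char='o'
After 8 (w): row=1 col=7 char='r'

Answer: rain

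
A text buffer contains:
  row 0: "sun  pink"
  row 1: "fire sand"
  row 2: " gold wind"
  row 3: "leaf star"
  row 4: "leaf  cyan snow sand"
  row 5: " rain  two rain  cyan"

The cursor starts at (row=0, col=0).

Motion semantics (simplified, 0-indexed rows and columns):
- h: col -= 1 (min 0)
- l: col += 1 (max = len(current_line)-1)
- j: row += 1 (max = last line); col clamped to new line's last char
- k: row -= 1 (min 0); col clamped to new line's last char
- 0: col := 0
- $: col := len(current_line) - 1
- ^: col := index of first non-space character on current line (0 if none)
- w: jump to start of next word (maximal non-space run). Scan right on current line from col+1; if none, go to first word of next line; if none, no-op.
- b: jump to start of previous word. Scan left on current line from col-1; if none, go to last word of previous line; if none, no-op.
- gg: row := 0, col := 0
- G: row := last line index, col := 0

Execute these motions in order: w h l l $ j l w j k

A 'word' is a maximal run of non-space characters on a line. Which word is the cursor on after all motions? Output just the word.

After 1 (w): row=0 col=5 char='p'
After 2 (h): row=0 col=4 char='_'
After 3 (l): row=0 col=5 char='p'
After 4 (l): row=0 col=6 char='i'
After 5 ($): row=0 col=8 char='k'
After 6 (j): row=1 col=8 char='d'
After 7 (l): row=1 col=8 char='d'
After 8 (w): row=2 col=1 char='g'
After 9 (j): row=3 col=1 char='e'
After 10 (k): row=2 col=1 char='g'

Answer: gold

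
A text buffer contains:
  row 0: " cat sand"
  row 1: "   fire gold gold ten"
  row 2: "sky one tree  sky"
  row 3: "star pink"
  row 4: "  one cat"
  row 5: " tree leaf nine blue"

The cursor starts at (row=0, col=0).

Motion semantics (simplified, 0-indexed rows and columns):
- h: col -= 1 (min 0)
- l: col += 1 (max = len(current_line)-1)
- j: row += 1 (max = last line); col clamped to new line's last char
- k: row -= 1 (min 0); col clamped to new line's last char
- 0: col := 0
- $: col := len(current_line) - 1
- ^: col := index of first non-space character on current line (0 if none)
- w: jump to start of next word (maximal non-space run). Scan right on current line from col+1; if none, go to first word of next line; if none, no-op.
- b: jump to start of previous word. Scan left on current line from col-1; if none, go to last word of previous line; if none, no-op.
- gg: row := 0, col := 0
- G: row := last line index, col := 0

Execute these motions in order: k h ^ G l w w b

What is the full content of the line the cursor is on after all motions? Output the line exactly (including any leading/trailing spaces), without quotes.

Answer:  tree leaf nine blue

Derivation:
After 1 (k): row=0 col=0 char='_'
After 2 (h): row=0 col=0 char='_'
After 3 (^): row=0 col=1 char='c'
After 4 (G): row=5 col=0 char='_'
After 5 (l): row=5 col=1 char='t'
After 6 (w): row=5 col=6 char='l'
After 7 (w): row=5 col=11 char='n'
After 8 (b): row=5 col=6 char='l'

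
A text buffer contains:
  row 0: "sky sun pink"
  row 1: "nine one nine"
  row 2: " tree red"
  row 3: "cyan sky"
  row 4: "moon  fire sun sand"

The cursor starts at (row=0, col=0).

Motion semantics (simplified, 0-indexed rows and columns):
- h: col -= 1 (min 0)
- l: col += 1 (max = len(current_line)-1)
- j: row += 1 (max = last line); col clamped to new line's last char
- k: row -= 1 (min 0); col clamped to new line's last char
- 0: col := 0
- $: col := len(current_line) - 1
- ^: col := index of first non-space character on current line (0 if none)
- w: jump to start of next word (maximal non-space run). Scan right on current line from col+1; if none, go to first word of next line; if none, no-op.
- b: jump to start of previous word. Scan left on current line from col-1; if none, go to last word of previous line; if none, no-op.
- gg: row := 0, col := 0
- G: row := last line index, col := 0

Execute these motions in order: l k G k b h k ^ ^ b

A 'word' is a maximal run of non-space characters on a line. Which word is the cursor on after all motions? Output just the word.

After 1 (l): row=0 col=1 char='k'
After 2 (k): row=0 col=1 char='k'
After 3 (G): row=4 col=0 char='m'
After 4 (k): row=3 col=0 char='c'
After 5 (b): row=2 col=6 char='r'
After 6 (h): row=2 col=5 char='_'
After 7 (k): row=1 col=5 char='o'
After 8 (^): row=1 col=0 char='n'
After 9 (^): row=1 col=0 char='n'
After 10 (b): row=0 col=8 char='p'

Answer: pink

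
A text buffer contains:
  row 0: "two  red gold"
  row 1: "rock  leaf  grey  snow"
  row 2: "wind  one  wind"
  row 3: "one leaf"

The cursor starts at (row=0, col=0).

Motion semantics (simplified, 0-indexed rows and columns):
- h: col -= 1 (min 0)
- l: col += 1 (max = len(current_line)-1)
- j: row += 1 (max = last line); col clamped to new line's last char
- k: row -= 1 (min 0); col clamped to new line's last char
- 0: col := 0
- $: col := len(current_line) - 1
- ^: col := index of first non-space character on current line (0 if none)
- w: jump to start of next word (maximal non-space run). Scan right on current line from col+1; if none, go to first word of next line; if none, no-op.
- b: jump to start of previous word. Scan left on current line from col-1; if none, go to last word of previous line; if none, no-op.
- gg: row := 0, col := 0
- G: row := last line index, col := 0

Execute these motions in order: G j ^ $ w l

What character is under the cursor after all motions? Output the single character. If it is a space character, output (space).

Answer: f

Derivation:
After 1 (G): row=3 col=0 char='o'
After 2 (j): row=3 col=0 char='o'
After 3 (^): row=3 col=0 char='o'
After 4 ($): row=3 col=7 char='f'
After 5 (w): row=3 col=7 char='f'
After 6 (l): row=3 col=7 char='f'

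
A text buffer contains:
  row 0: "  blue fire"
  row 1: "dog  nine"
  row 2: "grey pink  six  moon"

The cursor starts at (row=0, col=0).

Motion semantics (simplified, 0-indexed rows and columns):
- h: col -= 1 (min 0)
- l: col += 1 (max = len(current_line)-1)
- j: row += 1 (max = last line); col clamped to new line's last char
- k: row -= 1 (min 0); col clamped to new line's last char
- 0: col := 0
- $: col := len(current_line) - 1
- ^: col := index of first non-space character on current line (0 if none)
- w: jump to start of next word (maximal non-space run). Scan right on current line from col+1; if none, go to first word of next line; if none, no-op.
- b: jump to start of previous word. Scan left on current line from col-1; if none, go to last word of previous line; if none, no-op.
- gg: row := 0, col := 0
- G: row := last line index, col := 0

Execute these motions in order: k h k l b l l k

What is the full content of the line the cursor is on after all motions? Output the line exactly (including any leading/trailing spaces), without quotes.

Answer:   blue fire

Derivation:
After 1 (k): row=0 col=0 char='_'
After 2 (h): row=0 col=0 char='_'
After 3 (k): row=0 col=0 char='_'
After 4 (l): row=0 col=1 char='_'
After 5 (b): row=0 col=1 char='_'
After 6 (l): row=0 col=2 char='b'
After 7 (l): row=0 col=3 char='l'
After 8 (k): row=0 col=3 char='l'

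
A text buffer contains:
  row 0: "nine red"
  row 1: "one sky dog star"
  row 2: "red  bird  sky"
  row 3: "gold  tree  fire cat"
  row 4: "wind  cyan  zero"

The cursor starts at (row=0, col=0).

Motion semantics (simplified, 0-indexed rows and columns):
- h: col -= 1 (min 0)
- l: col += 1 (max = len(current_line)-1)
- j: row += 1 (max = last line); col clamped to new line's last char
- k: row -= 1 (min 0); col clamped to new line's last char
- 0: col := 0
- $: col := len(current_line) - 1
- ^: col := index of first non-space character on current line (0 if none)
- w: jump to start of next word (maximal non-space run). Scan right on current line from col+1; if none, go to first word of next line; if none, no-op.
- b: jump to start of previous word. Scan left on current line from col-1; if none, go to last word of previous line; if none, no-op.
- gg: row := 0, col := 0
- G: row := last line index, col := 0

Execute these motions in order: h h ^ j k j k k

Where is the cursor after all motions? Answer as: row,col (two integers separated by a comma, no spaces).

After 1 (h): row=0 col=0 char='n'
After 2 (h): row=0 col=0 char='n'
After 3 (^): row=0 col=0 char='n'
After 4 (j): row=1 col=0 char='o'
After 5 (k): row=0 col=0 char='n'
After 6 (j): row=1 col=0 char='o'
After 7 (k): row=0 col=0 char='n'
After 8 (k): row=0 col=0 char='n'

Answer: 0,0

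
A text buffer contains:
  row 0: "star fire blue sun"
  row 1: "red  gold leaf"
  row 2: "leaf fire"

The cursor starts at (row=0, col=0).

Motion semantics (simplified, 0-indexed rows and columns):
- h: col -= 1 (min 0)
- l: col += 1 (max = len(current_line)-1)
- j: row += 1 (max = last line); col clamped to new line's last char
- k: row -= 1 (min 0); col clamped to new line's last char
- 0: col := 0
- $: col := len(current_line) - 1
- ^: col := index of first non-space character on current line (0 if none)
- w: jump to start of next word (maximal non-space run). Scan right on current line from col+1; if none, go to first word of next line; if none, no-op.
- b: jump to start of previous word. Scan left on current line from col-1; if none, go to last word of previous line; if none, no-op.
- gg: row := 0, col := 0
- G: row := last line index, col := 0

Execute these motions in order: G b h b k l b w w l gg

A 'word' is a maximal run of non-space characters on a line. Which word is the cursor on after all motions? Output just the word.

After 1 (G): row=2 col=0 char='l'
After 2 (b): row=1 col=10 char='l'
After 3 (h): row=1 col=9 char='_'
After 4 (b): row=1 col=5 char='g'
After 5 (k): row=0 col=5 char='f'
After 6 (l): row=0 col=6 char='i'
After 7 (b): row=0 col=5 char='f'
After 8 (w): row=0 col=10 char='b'
After 9 (w): row=0 col=15 char='s'
After 10 (l): row=0 col=16 char='u'
After 11 (gg): row=0 col=0 char='s'

Answer: star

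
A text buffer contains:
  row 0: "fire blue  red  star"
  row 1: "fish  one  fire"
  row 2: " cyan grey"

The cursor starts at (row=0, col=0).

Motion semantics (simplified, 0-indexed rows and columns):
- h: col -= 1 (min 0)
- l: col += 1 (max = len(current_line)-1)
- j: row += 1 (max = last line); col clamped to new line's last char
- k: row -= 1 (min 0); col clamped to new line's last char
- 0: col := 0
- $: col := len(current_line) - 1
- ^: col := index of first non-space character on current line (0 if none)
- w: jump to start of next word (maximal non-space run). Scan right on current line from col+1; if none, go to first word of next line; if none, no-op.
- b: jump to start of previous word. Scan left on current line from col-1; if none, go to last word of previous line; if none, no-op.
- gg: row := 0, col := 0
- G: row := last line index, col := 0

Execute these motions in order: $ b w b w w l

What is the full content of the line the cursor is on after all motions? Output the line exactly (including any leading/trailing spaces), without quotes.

After 1 ($): row=0 col=19 char='r'
After 2 (b): row=0 col=16 char='s'
After 3 (w): row=1 col=0 char='f'
After 4 (b): row=0 col=16 char='s'
After 5 (w): row=1 col=0 char='f'
After 6 (w): row=1 col=6 char='o'
After 7 (l): row=1 col=7 char='n'

Answer: fish  one  fire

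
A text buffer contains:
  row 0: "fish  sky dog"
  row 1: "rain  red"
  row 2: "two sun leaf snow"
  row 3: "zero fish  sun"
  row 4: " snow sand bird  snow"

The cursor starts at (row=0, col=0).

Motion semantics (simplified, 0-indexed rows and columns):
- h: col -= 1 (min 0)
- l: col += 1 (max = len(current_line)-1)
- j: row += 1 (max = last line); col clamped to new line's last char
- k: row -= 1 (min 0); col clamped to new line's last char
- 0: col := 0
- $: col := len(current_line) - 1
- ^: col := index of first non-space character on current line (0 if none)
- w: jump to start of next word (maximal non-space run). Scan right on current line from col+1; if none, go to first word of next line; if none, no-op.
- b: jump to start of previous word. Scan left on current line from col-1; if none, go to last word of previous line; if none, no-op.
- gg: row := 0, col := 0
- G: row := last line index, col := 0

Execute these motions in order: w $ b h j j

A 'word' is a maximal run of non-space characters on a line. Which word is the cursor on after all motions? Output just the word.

After 1 (w): row=0 col=6 char='s'
After 2 ($): row=0 col=12 char='g'
After 3 (b): row=0 col=10 char='d'
After 4 (h): row=0 col=9 char='_'
After 5 (j): row=1 col=8 char='d'
After 6 (j): row=2 col=8 char='l'

Answer: leaf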